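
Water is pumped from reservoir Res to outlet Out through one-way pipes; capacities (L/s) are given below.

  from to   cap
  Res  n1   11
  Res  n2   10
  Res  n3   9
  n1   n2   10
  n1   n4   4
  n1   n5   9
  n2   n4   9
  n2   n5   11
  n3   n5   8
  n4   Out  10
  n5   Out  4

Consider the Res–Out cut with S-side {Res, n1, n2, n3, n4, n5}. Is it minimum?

Given cut capacity: 10 + 4 = 14.
Augment Res→n1→n4→Out: bottleneck 4, flow now 4.
Augment Res→n1→n5→Out: bottleneck 4, flow now 8.
Augment Res→n2→n4→Out: bottleneck 6, flow now 14.
No augmenting path remains; maximum flow = 14.
Cut capacity 14 equals the max flow, so it is a minimum cut.

Yes — it is a minimum cut (capacity 14).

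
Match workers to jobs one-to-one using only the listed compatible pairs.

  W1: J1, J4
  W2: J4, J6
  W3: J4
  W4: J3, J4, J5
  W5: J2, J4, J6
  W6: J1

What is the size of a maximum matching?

Unit-capacity flow: source→left, listed edges, right→sink; max matching = max flow.
Augmenting path W1→J1 (+1); matched 1.
Augmenting path W2→J4 (+1); matched 2.
Augmenting path W4→J3 (+1); matched 3.
Augmenting path W5→J2 (+1); matched 4.
Augmenting path W3→J4→W2→J6 (+1); matched 5.
No augmenting path remains; maximum matching = 5.
König certificate: {W2, W4, W5, J1, J4} is a vertex cover of size 5 (every listed pair touches it), so no matching can be larger.

5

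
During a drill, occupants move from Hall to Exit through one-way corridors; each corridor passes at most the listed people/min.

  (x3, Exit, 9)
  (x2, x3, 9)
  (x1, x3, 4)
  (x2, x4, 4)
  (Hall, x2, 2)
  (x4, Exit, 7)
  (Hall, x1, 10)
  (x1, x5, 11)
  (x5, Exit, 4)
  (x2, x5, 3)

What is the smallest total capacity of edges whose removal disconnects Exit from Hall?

10

Augment Hall→x1→x3→Exit: bottleneck 4, flow now 4.
Augment Hall→x1→x5→Exit: bottleneck 4, flow now 8.
Augment Hall→x2→x3→Exit: bottleneck 2, flow now 10.
No augmenting path remains; maximum flow = 10.
By max-flow min-cut, the minimum cut capacity equals the max flow.
In the residual graph, reachable from Hall: {Hall, x1, x5}.
Min-cut edges: Hall→x2 (2), x1→x3 (4), x5→Exit (4); capacity 2 + 4 + 4 = 10.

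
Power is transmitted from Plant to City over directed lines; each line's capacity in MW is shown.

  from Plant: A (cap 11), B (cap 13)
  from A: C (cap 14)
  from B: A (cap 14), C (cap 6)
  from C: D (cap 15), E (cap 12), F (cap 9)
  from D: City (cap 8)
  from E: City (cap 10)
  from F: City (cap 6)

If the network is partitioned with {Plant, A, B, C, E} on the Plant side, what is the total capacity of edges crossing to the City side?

34

Edges leaving {Plant, A, B, C, E}: C→D (15), C→F (9), E→City (10).
Cut capacity = 15 + 9 + 10 = 34.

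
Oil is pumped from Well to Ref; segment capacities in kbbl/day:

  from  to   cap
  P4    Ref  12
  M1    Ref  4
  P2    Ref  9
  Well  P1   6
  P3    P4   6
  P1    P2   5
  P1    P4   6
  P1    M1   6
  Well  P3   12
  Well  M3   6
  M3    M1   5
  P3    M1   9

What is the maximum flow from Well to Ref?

16

Augment Well→M3→M1→Ref: bottleneck 4, flow now 4.
Augment Well→P1→P2→Ref: bottleneck 5, flow now 9.
Augment Well→P1→P4→Ref: bottleneck 1, flow now 10.
Augment Well→P3→P4→Ref: bottleneck 6, flow now 16.
No augmenting path remains; maximum flow = 16.
In the residual graph, reachable from Well: {Well, M3, P3, M1}.
Min-cut edges: Well→P1 (6), P3→P4 (6), M1→Ref (4); capacity 6 + 6 + 4 = 16.
This cut is saturated, so no flow can exceed 16.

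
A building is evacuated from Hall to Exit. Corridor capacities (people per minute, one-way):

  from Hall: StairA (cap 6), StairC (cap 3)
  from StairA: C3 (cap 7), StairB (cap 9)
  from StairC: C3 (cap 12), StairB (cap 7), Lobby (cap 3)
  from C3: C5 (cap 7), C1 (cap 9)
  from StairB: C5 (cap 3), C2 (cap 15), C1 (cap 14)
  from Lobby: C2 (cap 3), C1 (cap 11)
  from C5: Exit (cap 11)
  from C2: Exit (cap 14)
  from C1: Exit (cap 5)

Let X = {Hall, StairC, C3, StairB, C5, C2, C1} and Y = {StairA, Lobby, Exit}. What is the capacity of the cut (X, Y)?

Edges leaving {Hall, StairC, C3, StairB, C5, C2, C1}: Hall→StairA (6), StairC→Lobby (3), C5→Exit (11), C2→Exit (14), C1→Exit (5).
Cut capacity = 6 + 3 + 11 + 14 + 5 = 39.

39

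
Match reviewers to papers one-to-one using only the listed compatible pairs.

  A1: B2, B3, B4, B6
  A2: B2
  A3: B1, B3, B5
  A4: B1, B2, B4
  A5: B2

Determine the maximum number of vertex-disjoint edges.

Unit-capacity flow: source→left, listed edges, right→sink; max matching = max flow.
Augmenting path A1→B2 (+1); matched 1.
Augmenting path A3→B1 (+1); matched 2.
Augmenting path A4→B4 (+1); matched 3.
Augmenting path A2→B2→A1→B3 (+1); matched 4.
No augmenting path remains; maximum matching = 4.
König certificate: {A1, A3, A4, B2} is a vertex cover of size 4 (every listed pair touches it), so no matching can be larger.

4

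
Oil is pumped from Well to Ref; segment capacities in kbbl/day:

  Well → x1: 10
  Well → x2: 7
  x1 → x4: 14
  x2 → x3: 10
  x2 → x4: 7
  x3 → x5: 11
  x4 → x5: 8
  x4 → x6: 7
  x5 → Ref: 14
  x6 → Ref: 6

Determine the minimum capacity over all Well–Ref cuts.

17

Augment Well→x1→x4→x5→Ref: bottleneck 8, flow now 8.
Augment Well→x1→x4→x6→Ref: bottleneck 2, flow now 10.
Augment Well→x2→x3→x5→Ref: bottleneck 6, flow now 16.
Augment Well→x2→x4→x6→Ref: bottleneck 1, flow now 17.
No augmenting path remains; maximum flow = 17.
By max-flow min-cut, the minimum cut capacity equals the max flow.
In the residual graph, reachable from Well: {Well}.
Min-cut edges: Well→x1 (10), Well→x2 (7); capacity 10 + 7 = 17.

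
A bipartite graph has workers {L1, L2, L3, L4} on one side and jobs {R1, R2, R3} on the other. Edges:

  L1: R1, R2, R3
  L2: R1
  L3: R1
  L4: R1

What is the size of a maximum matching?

Unit-capacity flow: source→left, listed edges, right→sink; max matching = max flow.
Augmenting path L1→R1 (+1); matched 1.
Augmenting path L2→R1→L1→R2 (+1); matched 2.
No augmenting path remains; maximum matching = 2.
König certificate: {L1, R1} is a vertex cover of size 2 (every listed pair touches it), so no matching can be larger.

2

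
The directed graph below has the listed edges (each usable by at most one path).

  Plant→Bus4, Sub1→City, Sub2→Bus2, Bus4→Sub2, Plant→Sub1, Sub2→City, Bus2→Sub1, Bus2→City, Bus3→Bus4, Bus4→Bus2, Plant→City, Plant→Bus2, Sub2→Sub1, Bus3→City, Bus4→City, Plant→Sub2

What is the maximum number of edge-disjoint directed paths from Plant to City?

Assign every edge capacity 1; by Menger, the answer equals the max flow.
Path Plant→City (+1); total 1.
Path Plant→Bus4→City (+1); total 2.
Path Plant→Sub2→City (+1); total 3.
Path Plant→Bus2→City (+1); total 4.
Path Plant→Sub1→City (+1); total 5.
No residual Plant→City path; max flow = 5.
Certifying cut of size 5: {Plant→Bus2, Plant→Bus4, Plant→City, Plant→Sub1, Plant→Sub2}.

5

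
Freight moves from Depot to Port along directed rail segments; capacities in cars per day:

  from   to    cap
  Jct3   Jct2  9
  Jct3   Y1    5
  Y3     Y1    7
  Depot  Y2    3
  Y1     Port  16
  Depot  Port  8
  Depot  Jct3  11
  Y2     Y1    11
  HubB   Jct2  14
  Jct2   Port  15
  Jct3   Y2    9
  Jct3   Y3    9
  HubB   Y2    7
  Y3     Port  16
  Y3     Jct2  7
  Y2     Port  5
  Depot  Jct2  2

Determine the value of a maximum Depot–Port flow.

Augment Depot→Port: bottleneck 8, flow now 8.
Augment Depot→Y2→Port: bottleneck 3, flow now 11.
Augment Depot→Jct2→Port: bottleneck 2, flow now 13.
Augment Depot→Jct3→Y3→Port: bottleneck 9, flow now 22.
Augment Depot→Jct3→Y2→Port: bottleneck 2, flow now 24.
No augmenting path remains; maximum flow = 24.
In the residual graph, reachable from Depot: {Depot}.
Min-cut edges: Depot→Jct3 (11), Depot→Y2 (3), Depot→Jct2 (2), Depot→Port (8); capacity 11 + 3 + 2 + 8 = 24.
This cut is saturated, so no flow can exceed 24.

24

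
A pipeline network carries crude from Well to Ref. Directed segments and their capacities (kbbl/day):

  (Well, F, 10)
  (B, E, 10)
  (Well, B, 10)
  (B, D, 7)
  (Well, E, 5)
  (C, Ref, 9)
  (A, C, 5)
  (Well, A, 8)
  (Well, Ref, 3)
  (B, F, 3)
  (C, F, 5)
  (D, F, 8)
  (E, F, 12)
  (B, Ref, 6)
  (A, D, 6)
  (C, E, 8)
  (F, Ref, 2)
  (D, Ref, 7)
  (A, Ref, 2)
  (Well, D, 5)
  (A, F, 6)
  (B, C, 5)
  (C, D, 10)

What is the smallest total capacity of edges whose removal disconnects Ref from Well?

Augment Well→Ref: bottleneck 3, flow now 3.
Augment Well→A→Ref: bottleneck 2, flow now 5.
Augment Well→B→Ref: bottleneck 6, flow now 11.
Augment Well→D→Ref: bottleneck 5, flow now 16.
Augment Well→F→Ref: bottleneck 2, flow now 18.
Augment Well→A→C→Ref: bottleneck 5, flow now 23.
Augment Well→A→D→Ref: bottleneck 1, flow now 24.
Augment Well→B→C→Ref: bottleneck 4, flow now 28.
No augmenting path remains; maximum flow = 28.
By max-flow min-cut, the minimum cut capacity equals the max flow.
In the residual graph, reachable from Well: {Well, E, F}.
Min-cut edges: Well→A (8), Well→B (10), Well→D (5), Well→Ref (3), F→Ref (2); capacity 8 + 10 + 5 + 3 + 2 = 28.

28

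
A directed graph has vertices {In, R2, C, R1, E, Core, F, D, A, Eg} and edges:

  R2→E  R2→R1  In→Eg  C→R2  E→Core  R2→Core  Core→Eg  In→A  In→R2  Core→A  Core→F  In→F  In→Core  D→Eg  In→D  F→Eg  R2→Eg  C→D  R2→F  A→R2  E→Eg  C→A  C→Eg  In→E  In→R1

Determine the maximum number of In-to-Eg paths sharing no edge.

Assign every edge capacity 1; by Menger, the answer equals the max flow.
Path In→Eg (+1); total 1.
Path In→R2→Eg (+1); total 2.
Path In→E→Eg (+1); total 3.
Path In→Core→Eg (+1); total 4.
Path In→F→Eg (+1); total 5.
Path In→D→Eg (+1); total 6.
No residual In→Eg path; max flow = 6.
Certifying cut of size 6: {Core→Eg, E→Eg, F→Eg, In→D, In→Eg, R2→Eg}.

6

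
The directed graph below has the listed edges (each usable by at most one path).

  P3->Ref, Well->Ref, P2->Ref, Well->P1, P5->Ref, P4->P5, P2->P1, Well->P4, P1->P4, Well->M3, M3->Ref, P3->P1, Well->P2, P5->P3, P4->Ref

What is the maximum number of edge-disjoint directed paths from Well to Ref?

Assign every edge capacity 1; by Menger, the answer equals the max flow.
Path Well→Ref (+1); total 1.
Path Well→P2→Ref (+1); total 2.
Path Well→P4→Ref (+1); total 3.
Path Well→M3→Ref (+1); total 4.
Path Well→P1→P4→P5→Ref (+1); total 5.
No residual Well→Ref path; max flow = 5.
Certifying cut of size 5: {Well→M3, Well→P1, Well→P2, Well→P4, Well→Ref}.

5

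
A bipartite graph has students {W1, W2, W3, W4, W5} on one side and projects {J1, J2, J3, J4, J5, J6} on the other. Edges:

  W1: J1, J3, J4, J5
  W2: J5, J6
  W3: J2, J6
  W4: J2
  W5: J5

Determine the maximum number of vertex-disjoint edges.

Unit-capacity flow: source→left, listed edges, right→sink; max matching = max flow.
Augmenting path W1→J1 (+1); matched 1.
Augmenting path W2→J5 (+1); matched 2.
Augmenting path W3→J2 (+1); matched 3.
Augmenting path W4→J2→W3→J6 (+1); matched 4.
No augmenting path remains; maximum matching = 4.
König certificate: {W1, J2, J5, J6} is a vertex cover of size 4 (every listed pair touches it), so no matching can be larger.

4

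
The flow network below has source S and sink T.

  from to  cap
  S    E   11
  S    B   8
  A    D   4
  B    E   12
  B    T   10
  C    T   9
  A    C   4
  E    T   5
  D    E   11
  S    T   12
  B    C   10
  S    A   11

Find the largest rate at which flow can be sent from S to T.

Augment S→T: bottleneck 12, flow now 12.
Augment S→B→T: bottleneck 8, flow now 20.
Augment S→E→T: bottleneck 5, flow now 25.
Augment S→A→C→T: bottleneck 4, flow now 29.
No augmenting path remains; maximum flow = 29.
In the residual graph, reachable from S: {S, A, D, E}.
Min-cut edges: S→B (8), S→T (12), A→C (4), E→T (5); capacity 8 + 12 + 4 + 5 = 29.
This cut is saturated, so no flow can exceed 29.

29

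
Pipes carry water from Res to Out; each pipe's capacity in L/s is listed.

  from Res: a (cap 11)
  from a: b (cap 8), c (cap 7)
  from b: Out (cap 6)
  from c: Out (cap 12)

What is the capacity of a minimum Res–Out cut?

11

Augment Res→a→b→Out: bottleneck 6, flow now 6.
Augment Res→a→c→Out: bottleneck 5, flow now 11.
No augmenting path remains; maximum flow = 11.
By max-flow min-cut, the minimum cut capacity equals the max flow.
In the residual graph, reachable from Res: {Res}.
Min-cut edges: Res→a (11); capacity 11 = 11.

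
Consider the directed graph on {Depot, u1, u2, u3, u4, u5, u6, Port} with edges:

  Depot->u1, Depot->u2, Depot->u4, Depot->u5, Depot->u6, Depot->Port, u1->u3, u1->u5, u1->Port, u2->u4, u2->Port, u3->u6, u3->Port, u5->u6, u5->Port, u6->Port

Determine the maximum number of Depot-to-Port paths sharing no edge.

Assign every edge capacity 1; by Menger, the answer equals the max flow.
Path Depot→Port (+1); total 1.
Path Depot→u1→Port (+1); total 2.
Path Depot→u2→Port (+1); total 3.
Path Depot→u5→Port (+1); total 4.
Path Depot→u6→Port (+1); total 5.
No residual Depot→Port path; max flow = 5.
Certifying cut of size 5: {Depot→Port, Depot→u1, Depot→u2, Depot→u5, Depot→u6}.

5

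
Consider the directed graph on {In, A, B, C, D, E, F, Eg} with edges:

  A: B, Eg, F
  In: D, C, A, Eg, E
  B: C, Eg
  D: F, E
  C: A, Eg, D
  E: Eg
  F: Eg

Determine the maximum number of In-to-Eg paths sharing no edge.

Assign every edge capacity 1; by Menger, the answer equals the max flow.
Path In→Eg (+1); total 1.
Path In→A→Eg (+1); total 2.
Path In→C→Eg (+1); total 3.
Path In→E→Eg (+1); total 4.
Path In→D→F→Eg (+1); total 5.
No residual In→Eg path; max flow = 5.
Certifying cut of size 5: {In→A, In→C, In→D, In→E, In→Eg}.

5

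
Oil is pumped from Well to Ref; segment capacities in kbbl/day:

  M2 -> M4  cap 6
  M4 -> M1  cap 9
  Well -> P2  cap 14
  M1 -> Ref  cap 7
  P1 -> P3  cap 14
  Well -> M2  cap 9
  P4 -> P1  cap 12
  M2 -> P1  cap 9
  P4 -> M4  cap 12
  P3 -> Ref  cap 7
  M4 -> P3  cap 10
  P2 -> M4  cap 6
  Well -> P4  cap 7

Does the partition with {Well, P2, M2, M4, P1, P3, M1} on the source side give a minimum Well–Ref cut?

No — its capacity is 21, but the minimum cut has capacity 14.

Given cut capacity: 7 + 7 + 7 = 21.
Augment Well→P4→M4→P3→Ref: bottleneck 7, flow now 7.
Augment Well→P2→M4→M1→Ref: bottleneck 6, flow now 13.
Augment Well→M2→M4→M1→Ref: bottleneck 1, flow now 14.
No augmenting path remains; maximum flow = 14.
In the residual graph, reachable from Well: {Well, P4, P2, M2, M4, P1, P3, M1}.
Min-cut edges: P3→Ref (7), M1→Ref (7); capacity 7 + 7 = 14.
Cut capacity 21 exceeds the max flow 14, so it is not minimum.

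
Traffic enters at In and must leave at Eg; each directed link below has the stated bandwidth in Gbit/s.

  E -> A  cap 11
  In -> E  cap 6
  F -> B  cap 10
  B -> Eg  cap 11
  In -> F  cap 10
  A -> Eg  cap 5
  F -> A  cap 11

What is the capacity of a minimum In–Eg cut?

15

Augment In→F→A→Eg: bottleneck 5, flow now 5.
Augment In→F→B→Eg: bottleneck 5, flow now 10.
Augment In→E→A→F→B→Eg: bottleneck 5, flow now 15. (uses reverse residual edge)
No augmenting path remains; maximum flow = 15.
By max-flow min-cut, the minimum cut capacity equals the max flow.
In the residual graph, reachable from In: {In, E, A}.
Min-cut edges: In→F (10), A→Eg (5); capacity 10 + 5 = 15.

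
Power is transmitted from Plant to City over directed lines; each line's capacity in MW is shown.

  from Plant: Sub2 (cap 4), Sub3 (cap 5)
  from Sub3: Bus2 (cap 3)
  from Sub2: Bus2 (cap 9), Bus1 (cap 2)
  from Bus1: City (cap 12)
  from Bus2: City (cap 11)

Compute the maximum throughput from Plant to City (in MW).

Augment Plant→Sub3→Bus2→City: bottleneck 3, flow now 3.
Augment Plant→Sub2→Bus1→City: bottleneck 2, flow now 5.
Augment Plant→Sub2→Bus2→City: bottleneck 2, flow now 7.
No augmenting path remains; maximum flow = 7.
In the residual graph, reachable from Plant: {Plant, Sub3}.
Min-cut edges: Plant→Sub2 (4), Sub3→Bus2 (3); capacity 4 + 3 = 7.
This cut is saturated, so no flow can exceed 7.

7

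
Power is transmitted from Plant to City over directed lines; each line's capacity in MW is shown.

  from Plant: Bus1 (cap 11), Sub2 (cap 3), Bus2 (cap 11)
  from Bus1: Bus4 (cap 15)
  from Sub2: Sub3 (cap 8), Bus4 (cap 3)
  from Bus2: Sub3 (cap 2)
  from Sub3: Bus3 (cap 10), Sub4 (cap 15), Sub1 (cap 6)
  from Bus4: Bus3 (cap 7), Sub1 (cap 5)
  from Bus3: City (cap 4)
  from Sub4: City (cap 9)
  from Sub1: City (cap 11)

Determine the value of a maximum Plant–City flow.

Augment Plant→Bus1→Bus4→Bus3→City: bottleneck 4, flow now 4.
Augment Plant→Bus1→Bus4→Sub1→City: bottleneck 5, flow now 9.
Augment Plant→Sub2→Sub3→Sub4→City: bottleneck 3, flow now 12.
Augment Plant→Bus2→Sub3→Sub4→City: bottleneck 2, flow now 14.
No augmenting path remains; maximum flow = 14.
In the residual graph, reachable from Plant: {Plant, Bus1, Bus2, Bus4, Bus3}.
Min-cut edges: Plant→Sub2 (3), Bus2→Sub3 (2), Bus4→Sub1 (5), Bus3→City (4); capacity 3 + 2 + 5 + 4 = 14.
This cut is saturated, so no flow can exceed 14.

14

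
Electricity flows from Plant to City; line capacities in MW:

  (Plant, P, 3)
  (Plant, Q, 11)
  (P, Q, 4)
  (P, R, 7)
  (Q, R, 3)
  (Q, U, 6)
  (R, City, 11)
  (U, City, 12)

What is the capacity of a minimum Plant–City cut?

Augment Plant→P→R→City: bottleneck 3, flow now 3.
Augment Plant→Q→R→City: bottleneck 3, flow now 6.
Augment Plant→Q→U→City: bottleneck 6, flow now 12.
No augmenting path remains; maximum flow = 12.
By max-flow min-cut, the minimum cut capacity equals the max flow.
In the residual graph, reachable from Plant: {Plant, Q}.
Min-cut edges: Plant→P (3), Q→R (3), Q→U (6); capacity 3 + 3 + 6 = 12.

12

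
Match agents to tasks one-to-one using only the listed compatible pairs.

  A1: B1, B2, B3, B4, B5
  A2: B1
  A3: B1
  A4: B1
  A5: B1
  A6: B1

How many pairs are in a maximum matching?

Unit-capacity flow: source→left, listed edges, right→sink; max matching = max flow.
Augmenting path A1→B1 (+1); matched 1.
Augmenting path A2→B1→A1→B2 (+1); matched 2.
No augmenting path remains; maximum matching = 2.
König certificate: {A1, B1} is a vertex cover of size 2 (every listed pair touches it), so no matching can be larger.

2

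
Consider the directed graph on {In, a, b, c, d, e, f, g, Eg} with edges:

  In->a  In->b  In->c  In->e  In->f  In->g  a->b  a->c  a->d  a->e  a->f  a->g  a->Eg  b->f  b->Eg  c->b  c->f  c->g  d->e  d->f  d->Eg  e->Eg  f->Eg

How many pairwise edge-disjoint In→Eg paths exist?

Assign every edge capacity 1; by Menger, the answer equals the max flow.
Path In→a→Eg (+1); total 1.
Path In→b→Eg (+1); total 2.
Path In→e→Eg (+1); total 3.
Path In→f→Eg (+1); total 4.
No residual In→Eg path; max flow = 4.
Certifying cut of size 4: {In→a, In→e, b→Eg, f→Eg}.

4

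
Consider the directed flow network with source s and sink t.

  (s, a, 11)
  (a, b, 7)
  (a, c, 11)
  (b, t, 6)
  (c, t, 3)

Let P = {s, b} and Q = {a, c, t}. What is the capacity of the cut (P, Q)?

Edges leaving {s, b}: s→a (11), b→t (6).
Cut capacity = 11 + 6 = 17.

17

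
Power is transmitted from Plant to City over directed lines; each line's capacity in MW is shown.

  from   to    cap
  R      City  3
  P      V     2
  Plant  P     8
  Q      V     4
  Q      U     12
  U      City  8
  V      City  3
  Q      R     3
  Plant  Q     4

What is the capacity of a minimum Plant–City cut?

Augment Plant→P→V→City: bottleneck 2, flow now 2.
Augment Plant→Q→R→City: bottleneck 3, flow now 5.
Augment Plant→Q→U→City: bottleneck 1, flow now 6.
No augmenting path remains; maximum flow = 6.
By max-flow min-cut, the minimum cut capacity equals the max flow.
In the residual graph, reachable from Plant: {Plant, P}.
Min-cut edges: Plant→Q (4), P→V (2); capacity 4 + 2 = 6.

6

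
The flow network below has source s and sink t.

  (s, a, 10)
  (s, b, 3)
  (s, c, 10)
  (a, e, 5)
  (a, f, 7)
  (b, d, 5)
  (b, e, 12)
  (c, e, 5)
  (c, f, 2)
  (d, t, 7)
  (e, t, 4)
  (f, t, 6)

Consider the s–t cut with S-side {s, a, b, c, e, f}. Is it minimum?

No — its capacity is 15, but the minimum cut has capacity 13.

Given cut capacity: 5 + 4 + 6 = 15.
Augment s→a→e→t: bottleneck 4, flow now 4.
Augment s→a→f→t: bottleneck 6, flow now 10.
Augment s→b→d→t: bottleneck 3, flow now 13.
No augmenting path remains; maximum flow = 13.
In the residual graph, reachable from s: {s, a, c, e, f}.
Min-cut edges: s→b (3), e→t (4), f→t (6); capacity 3 + 4 + 6 = 13.
Cut capacity 15 exceeds the max flow 13, so it is not minimum.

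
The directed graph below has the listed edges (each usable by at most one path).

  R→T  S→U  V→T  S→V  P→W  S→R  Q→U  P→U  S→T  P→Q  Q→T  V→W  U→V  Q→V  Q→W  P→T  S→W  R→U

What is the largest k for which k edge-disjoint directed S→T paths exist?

Assign every edge capacity 1; by Menger, the answer equals the max flow.
Path S→T (+1); total 1.
Path S→R→T (+1); total 2.
Path S→V→T (+1); total 3.
No residual S→T path; max flow = 3.
Certifying cut of size 3: {S→R, S→T, V→T}.

3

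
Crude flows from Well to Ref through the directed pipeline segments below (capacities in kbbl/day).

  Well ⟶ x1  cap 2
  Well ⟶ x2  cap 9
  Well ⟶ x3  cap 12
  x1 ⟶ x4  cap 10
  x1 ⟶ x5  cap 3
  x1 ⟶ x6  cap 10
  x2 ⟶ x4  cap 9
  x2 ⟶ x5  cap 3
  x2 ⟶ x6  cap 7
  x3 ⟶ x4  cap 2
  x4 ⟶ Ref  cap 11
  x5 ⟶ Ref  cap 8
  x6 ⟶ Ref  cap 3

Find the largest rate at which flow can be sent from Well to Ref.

Augment Well→x1→x4→Ref: bottleneck 2, flow now 2.
Augment Well→x2→x4→Ref: bottleneck 9, flow now 11.
Augment Well→x3→x4→x1→x5→Ref: bottleneck 2, flow now 13. (uses reverse residual edge)
No augmenting path remains; maximum flow = 13.
In the residual graph, reachable from Well: {Well, x3}.
Min-cut edges: Well→x1 (2), Well→x2 (9), x3→x4 (2); capacity 2 + 9 + 2 = 13.
This cut is saturated, so no flow can exceed 13.

13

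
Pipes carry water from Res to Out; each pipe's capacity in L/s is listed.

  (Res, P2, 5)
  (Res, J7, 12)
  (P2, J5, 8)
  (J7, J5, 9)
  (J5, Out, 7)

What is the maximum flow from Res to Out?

7

Augment Res→P2→J5→Out: bottleneck 5, flow now 5.
Augment Res→J7→J5→Out: bottleneck 2, flow now 7.
No augmenting path remains; maximum flow = 7.
In the residual graph, reachable from Res: {Res, P2, J7, J5}.
Min-cut edges: J5→Out (7); capacity 7 = 7.
This cut is saturated, so no flow can exceed 7.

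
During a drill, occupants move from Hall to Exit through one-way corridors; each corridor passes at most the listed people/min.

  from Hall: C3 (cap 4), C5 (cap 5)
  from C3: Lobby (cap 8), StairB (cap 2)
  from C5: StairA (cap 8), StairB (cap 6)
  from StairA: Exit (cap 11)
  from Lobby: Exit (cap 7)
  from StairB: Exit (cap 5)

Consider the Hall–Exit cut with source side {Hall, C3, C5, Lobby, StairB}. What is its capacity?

Edges leaving {Hall, C3, C5, Lobby, StairB}: C5→StairA (8), Lobby→Exit (7), StairB→Exit (5).
Cut capacity = 8 + 7 + 5 = 20.

20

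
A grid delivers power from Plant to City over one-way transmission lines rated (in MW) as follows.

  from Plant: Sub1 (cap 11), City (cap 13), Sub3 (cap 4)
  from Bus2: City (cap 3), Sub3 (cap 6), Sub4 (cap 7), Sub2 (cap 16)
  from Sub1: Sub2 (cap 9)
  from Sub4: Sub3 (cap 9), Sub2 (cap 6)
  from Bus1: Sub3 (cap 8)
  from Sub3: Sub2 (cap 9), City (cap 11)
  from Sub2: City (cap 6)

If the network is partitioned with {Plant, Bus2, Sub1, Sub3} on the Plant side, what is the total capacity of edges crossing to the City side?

68

Edges leaving {Plant, Bus2, Sub1, Sub3}: Plant→City (13), Bus2→Sub4 (7), Bus2→Sub2 (16), Bus2→City (3), Sub1→Sub2 (9), Sub3→Sub2 (9), Sub3→City (11).
Cut capacity = 13 + 7 + 16 + 3 + 9 + 9 + 11 = 68.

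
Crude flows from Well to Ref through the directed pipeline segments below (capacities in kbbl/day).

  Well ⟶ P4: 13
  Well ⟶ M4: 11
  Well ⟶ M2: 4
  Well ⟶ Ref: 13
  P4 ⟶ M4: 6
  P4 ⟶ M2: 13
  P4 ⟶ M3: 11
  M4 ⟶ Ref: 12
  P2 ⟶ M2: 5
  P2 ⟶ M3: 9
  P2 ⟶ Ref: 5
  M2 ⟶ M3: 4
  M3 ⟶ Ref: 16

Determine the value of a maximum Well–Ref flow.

Augment Well→Ref: bottleneck 13, flow now 13.
Augment Well→M4→Ref: bottleneck 11, flow now 24.
Augment Well→P4→M4→Ref: bottleneck 1, flow now 25.
Augment Well→P4→M3→Ref: bottleneck 11, flow now 36.
Augment Well→M2→M3→Ref: bottleneck 4, flow now 40.
No augmenting path remains; maximum flow = 40.
In the residual graph, reachable from Well: {Well, P4, M4, M2}.
Min-cut edges: Well→Ref (13), P4→M3 (11), M4→Ref (12), M2→M3 (4); capacity 13 + 11 + 12 + 4 = 40.
This cut is saturated, so no flow can exceed 40.

40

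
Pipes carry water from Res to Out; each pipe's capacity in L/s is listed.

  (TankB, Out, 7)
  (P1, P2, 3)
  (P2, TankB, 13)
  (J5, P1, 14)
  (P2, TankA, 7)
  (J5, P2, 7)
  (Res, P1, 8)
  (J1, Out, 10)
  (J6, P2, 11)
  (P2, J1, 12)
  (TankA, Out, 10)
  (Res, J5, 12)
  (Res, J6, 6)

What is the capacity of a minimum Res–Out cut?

Augment Res→P1→P2→TankB→Out: bottleneck 3, flow now 3.
Augment Res→J6→P2→TankB→Out: bottleneck 4, flow now 7.
Augment Res→J6→P2→TankA→Out: bottleneck 2, flow now 9.
Augment Res→J5→P2→TankA→Out: bottleneck 5, flow now 14.
Augment Res→J5→P2→J1→Out: bottleneck 2, flow now 16.
No augmenting path remains; maximum flow = 16.
By max-flow min-cut, the minimum cut capacity equals the max flow.
In the residual graph, reachable from Res: {Res, P1, J5}.
Min-cut edges: Res→J6 (6), P1→P2 (3), J5→P2 (7); capacity 6 + 3 + 7 = 16.

16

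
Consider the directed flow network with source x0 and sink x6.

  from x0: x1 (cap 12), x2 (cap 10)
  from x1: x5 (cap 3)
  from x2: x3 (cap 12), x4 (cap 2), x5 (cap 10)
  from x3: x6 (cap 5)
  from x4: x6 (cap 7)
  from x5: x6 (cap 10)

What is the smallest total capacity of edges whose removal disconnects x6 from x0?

13

Augment x0→x1→x5→x6: bottleneck 3, flow now 3.
Augment x0→x2→x3→x6: bottleneck 5, flow now 8.
Augment x0→x2→x4→x6: bottleneck 2, flow now 10.
Augment x0→x2→x5→x6: bottleneck 3, flow now 13.
No augmenting path remains; maximum flow = 13.
By max-flow min-cut, the minimum cut capacity equals the max flow.
In the residual graph, reachable from x0: {x0, x1}.
Min-cut edges: x0→x2 (10), x1→x5 (3); capacity 10 + 3 = 13.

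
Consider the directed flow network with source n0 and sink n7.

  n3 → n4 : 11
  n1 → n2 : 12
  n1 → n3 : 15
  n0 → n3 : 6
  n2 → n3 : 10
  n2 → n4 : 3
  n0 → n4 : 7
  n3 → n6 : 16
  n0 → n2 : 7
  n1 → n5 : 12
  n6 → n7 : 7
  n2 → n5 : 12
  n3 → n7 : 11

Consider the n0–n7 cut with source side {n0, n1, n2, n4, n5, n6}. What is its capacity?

38

Edges leaving {n0, n1, n2, n4, n5, n6}: n0→n3 (6), n1→n3 (15), n2→n3 (10), n6→n7 (7).
Cut capacity = 6 + 15 + 10 + 7 = 38.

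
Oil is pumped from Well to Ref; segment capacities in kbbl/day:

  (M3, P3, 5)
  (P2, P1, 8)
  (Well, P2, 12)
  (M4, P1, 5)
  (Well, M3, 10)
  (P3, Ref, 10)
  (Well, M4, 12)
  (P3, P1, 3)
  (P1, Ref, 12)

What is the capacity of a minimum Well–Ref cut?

Augment Well→P2→P1→Ref: bottleneck 8, flow now 8.
Augment Well→M3→P3→Ref: bottleneck 5, flow now 13.
Augment Well→M4→P1→Ref: bottleneck 4, flow now 17.
No augmenting path remains; maximum flow = 17.
By max-flow min-cut, the minimum cut capacity equals the max flow.
In the residual graph, reachable from Well: {Well, P2, M3, M4, P1}.
Min-cut edges: M3→P3 (5), P1→Ref (12); capacity 5 + 12 = 17.

17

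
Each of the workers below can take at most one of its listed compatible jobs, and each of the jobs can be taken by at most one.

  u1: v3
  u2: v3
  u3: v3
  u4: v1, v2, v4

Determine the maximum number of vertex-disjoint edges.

Unit-capacity flow: source→left, listed edges, right→sink; max matching = max flow.
Augmenting path u1→v3 (+1); matched 1.
Augmenting path u4→v1 (+1); matched 2.
No augmenting path remains; maximum matching = 2.
König certificate: {u4, v3} is a vertex cover of size 2 (every listed pair touches it), so no matching can be larger.

2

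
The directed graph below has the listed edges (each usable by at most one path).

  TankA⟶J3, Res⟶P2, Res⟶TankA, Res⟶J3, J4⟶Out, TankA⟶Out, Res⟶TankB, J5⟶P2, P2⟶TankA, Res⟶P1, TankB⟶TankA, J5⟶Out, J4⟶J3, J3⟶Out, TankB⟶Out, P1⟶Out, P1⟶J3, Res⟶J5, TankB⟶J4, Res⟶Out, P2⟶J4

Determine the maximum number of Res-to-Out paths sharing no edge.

7

Assign every edge capacity 1; by Menger, the answer equals the max flow.
Path Res→Out (+1); total 1.
Path Res→P1→Out (+1); total 2.
Path Res→TankB→Out (+1); total 3.
Path Res→TankA→Out (+1); total 4.
Path Res→J5→Out (+1); total 5.
Path Res→J3→Out (+1); total 6.
Path Res→P2→J4→Out (+1); total 7.
No residual Res→Out path; max flow = 7.
Certifying cut of size 7: {Res→J3, Res→J5, Res→Out, Res→P1, Res→P2, Res→TankA, Res→TankB}.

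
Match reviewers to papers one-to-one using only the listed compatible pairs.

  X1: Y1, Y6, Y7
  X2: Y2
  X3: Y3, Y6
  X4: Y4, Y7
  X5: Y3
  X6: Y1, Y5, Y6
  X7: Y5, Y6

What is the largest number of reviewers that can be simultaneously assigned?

7

Unit-capacity flow: source→left, listed edges, right→sink; max matching = max flow.
Augmenting path X1→Y1 (+1); matched 1.
Augmenting path X2→Y2 (+1); matched 2.
Augmenting path X3→Y3 (+1); matched 3.
Augmenting path X4→Y4 (+1); matched 4.
Augmenting path X6→Y5 (+1); matched 5.
Augmenting path X7→Y6 (+1); matched 6.
Augmenting path X5→Y3→X3→Y6→X7→Y5→X6→Y1→X1→Y7 (+1); matched 7.
No augmenting path remains; maximum matching = 7.
König certificate: {X1, X2, X3, X4, X5, X6, X7} is a vertex cover of size 7 (every listed pair touches it), so no matching can be larger.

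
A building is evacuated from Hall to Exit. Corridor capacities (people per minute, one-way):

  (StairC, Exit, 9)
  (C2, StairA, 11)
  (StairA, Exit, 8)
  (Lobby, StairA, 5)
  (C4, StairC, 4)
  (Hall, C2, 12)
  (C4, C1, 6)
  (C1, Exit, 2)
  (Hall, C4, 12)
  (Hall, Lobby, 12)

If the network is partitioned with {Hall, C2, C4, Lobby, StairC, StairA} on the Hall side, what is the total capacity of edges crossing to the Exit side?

23

Edges leaving {Hall, C2, C4, Lobby, StairC, StairA}: C4→C1 (6), StairC→Exit (9), StairA→Exit (8).
Cut capacity = 6 + 9 + 8 = 23.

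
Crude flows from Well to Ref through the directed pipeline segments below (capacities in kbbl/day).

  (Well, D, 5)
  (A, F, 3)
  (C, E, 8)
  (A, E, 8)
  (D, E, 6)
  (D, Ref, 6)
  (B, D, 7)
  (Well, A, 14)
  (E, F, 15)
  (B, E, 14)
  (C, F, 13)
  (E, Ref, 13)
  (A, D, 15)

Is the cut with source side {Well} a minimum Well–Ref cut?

Given cut capacity: 14 + 5 = 19.
Augment Well→D→Ref: bottleneck 5, flow now 5.
Augment Well→A→D→Ref: bottleneck 1, flow now 6.
Augment Well→A→E→Ref: bottleneck 8, flow now 14.
Augment Well→A→D→E→Ref: bottleneck 5, flow now 19.
No augmenting path remains; maximum flow = 19.
Cut capacity 19 equals the max flow, so it is a minimum cut.

Yes — it is a minimum cut (capacity 19).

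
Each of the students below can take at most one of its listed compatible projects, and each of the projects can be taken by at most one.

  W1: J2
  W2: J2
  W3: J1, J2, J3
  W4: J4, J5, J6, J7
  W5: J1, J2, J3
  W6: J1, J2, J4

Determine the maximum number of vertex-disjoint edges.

5

Unit-capacity flow: source→left, listed edges, right→sink; max matching = max flow.
Augmenting path W1→J2 (+1); matched 1.
Augmenting path W3→J1 (+1); matched 2.
Augmenting path W4→J4 (+1); matched 3.
Augmenting path W5→J3 (+1); matched 4.
Augmenting path W6→J4→W4→J5 (+1); matched 5.
No augmenting path remains; maximum matching = 5.
König certificate: {W3, W4, W5, W6, J2} is a vertex cover of size 5 (every listed pair touches it), so no matching can be larger.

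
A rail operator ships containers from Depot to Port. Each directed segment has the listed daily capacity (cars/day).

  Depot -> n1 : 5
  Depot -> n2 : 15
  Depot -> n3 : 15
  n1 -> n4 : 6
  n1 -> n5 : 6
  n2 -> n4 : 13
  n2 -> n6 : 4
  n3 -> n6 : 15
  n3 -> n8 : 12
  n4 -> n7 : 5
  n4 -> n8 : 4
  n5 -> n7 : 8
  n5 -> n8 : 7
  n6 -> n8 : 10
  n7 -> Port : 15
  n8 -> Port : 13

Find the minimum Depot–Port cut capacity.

Augment Depot→n3→n8→Port: bottleneck 12, flow now 12.
Augment Depot→n1→n4→n7→Port: bottleneck 5, flow now 17.
Augment Depot→n2→n4→n8→Port: bottleneck 1, flow now 18.
Augment Depot→n2→n4→n1→n5→n7→Port: bottleneck 5, flow now 23. (uses reverse residual edge)
No augmenting path remains; maximum flow = 23.
By max-flow min-cut, the minimum cut capacity equals the max flow.
In the residual graph, reachable from Depot: {Depot, n2, n3, n4, n6, n8}.
Min-cut edges: Depot→n1 (5), n4→n7 (5), n8→Port (13); capacity 5 + 5 + 13 = 23.

23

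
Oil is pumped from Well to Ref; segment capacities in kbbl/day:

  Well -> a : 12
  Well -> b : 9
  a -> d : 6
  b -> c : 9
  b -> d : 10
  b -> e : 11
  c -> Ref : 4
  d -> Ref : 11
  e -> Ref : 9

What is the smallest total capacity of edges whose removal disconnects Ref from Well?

15

Augment Well→a→d→Ref: bottleneck 6, flow now 6.
Augment Well→b→c→Ref: bottleneck 4, flow now 10.
Augment Well→b→d→Ref: bottleneck 5, flow now 15.
No augmenting path remains; maximum flow = 15.
By max-flow min-cut, the minimum cut capacity equals the max flow.
In the residual graph, reachable from Well: {Well, a}.
Min-cut edges: Well→b (9), a→d (6); capacity 9 + 6 = 15.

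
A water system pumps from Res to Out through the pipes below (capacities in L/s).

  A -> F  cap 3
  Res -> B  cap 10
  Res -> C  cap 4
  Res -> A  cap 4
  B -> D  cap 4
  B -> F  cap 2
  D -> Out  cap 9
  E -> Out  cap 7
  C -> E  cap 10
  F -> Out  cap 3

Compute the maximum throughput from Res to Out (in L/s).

11

Augment Res→A→F→Out: bottleneck 3, flow now 3.
Augment Res→B→D→Out: bottleneck 4, flow now 7.
Augment Res→C→E→Out: bottleneck 4, flow now 11.
No augmenting path remains; maximum flow = 11.
In the residual graph, reachable from Res: {Res, A, B, F}.
Min-cut edges: Res→C (4), B→D (4), F→Out (3); capacity 4 + 4 + 3 = 11.
This cut is saturated, so no flow can exceed 11.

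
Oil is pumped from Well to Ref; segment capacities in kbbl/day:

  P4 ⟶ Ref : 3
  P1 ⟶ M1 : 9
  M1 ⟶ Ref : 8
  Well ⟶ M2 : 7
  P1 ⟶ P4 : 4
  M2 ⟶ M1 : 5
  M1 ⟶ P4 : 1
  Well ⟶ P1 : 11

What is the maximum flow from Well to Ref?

11

Augment Well→M2→M1→Ref: bottleneck 5, flow now 5.
Augment Well→P1→M1→Ref: bottleneck 3, flow now 8.
Augment Well→P1→P4→Ref: bottleneck 3, flow now 11.
No augmenting path remains; maximum flow = 11.
In the residual graph, reachable from Well: {Well, M2, P1, M1, P4}.
Min-cut edges: M1→Ref (8), P4→Ref (3); capacity 8 + 3 = 11.
This cut is saturated, so no flow can exceed 11.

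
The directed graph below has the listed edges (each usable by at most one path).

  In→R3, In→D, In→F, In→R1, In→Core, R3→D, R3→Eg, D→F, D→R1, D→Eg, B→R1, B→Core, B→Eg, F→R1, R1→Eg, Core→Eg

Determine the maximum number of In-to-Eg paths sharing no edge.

4

Assign every edge capacity 1; by Menger, the answer equals the max flow.
Path In→R3→Eg (+1); total 1.
Path In→D→Eg (+1); total 2.
Path In→R1→Eg (+1); total 3.
Path In→Core→Eg (+1); total 4.
No residual In→Eg path; max flow = 4.
Certifying cut of size 4: {In→Core, In→D, In→R3, R1→Eg}.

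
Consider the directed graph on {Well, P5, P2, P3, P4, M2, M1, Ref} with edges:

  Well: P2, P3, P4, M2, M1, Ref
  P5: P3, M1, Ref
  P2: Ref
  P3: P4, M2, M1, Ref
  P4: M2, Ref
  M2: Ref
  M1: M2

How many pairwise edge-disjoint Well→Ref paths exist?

5

Assign every edge capacity 1; by Menger, the answer equals the max flow.
Path Well→Ref (+1); total 1.
Path Well→P2→Ref (+1); total 2.
Path Well→P3→Ref (+1); total 3.
Path Well→P4→Ref (+1); total 4.
Path Well→M2→Ref (+1); total 5.
No residual Well→Ref path; max flow = 5.
Certifying cut of size 5: {M2→Ref, Well→P2, Well→P3, Well→P4, Well→Ref}.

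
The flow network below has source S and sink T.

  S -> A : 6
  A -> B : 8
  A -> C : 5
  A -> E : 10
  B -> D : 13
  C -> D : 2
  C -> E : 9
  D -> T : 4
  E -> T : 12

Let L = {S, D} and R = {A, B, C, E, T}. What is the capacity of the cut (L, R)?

10

Edges leaving {S, D}: S→A (6), D→T (4).
Cut capacity = 6 + 4 = 10.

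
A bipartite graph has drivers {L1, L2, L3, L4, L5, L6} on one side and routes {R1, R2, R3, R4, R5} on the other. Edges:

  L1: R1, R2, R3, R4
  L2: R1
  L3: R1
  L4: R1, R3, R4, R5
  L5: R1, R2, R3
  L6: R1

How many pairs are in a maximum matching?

4

Unit-capacity flow: source→left, listed edges, right→sink; max matching = max flow.
Augmenting path L1→R1 (+1); matched 1.
Augmenting path L4→R3 (+1); matched 2.
Augmenting path L5→R2 (+1); matched 3.
Augmenting path L2→R1→L1→R4 (+1); matched 4.
No augmenting path remains; maximum matching = 4.
König certificate: {L1, L4, L5, R1} is a vertex cover of size 4 (every listed pair touches it), so no matching can be larger.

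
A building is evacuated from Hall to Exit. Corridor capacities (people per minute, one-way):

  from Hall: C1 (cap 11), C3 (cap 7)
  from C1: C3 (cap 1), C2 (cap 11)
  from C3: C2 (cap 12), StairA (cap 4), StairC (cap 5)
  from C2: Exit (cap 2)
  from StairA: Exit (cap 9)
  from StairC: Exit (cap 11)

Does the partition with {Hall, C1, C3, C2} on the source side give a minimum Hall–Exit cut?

No — its capacity is 11, but the minimum cut has capacity 10.

Given cut capacity: 4 + 5 + 2 = 11.
Augment Hall→C1→C2→Exit: bottleneck 2, flow now 2.
Augment Hall→C3→StairA→Exit: bottleneck 4, flow now 6.
Augment Hall→C3→StairC→Exit: bottleneck 3, flow now 9.
Augment Hall→C1→C3→StairC→Exit: bottleneck 1, flow now 10.
No augmenting path remains; maximum flow = 10.
In the residual graph, reachable from Hall: {Hall, C1, C2}.
Min-cut edges: Hall→C3 (7), C1→C3 (1), C2→Exit (2); capacity 7 + 1 + 2 = 10.
Cut capacity 11 exceeds the max flow 10, so it is not minimum.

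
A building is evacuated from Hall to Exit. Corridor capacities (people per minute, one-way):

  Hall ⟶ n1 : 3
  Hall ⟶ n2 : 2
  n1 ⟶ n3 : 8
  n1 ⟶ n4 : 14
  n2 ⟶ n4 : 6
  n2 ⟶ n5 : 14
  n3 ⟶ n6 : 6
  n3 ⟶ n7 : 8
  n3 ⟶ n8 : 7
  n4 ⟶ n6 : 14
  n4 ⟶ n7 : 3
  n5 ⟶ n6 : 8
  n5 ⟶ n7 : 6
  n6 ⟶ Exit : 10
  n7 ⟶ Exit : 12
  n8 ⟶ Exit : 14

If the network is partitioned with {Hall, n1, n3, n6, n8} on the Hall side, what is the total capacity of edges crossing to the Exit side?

48

Edges leaving {Hall, n1, n3, n6, n8}: Hall→n2 (2), n1→n4 (14), n3→n7 (8), n6→Exit (10), n8→Exit (14).
Cut capacity = 2 + 14 + 8 + 10 + 14 = 48.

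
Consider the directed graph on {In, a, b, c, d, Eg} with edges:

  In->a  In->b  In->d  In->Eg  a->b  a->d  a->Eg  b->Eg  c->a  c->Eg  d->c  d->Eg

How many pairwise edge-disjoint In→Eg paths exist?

4

Assign every edge capacity 1; by Menger, the answer equals the max flow.
Path In→Eg (+1); total 1.
Path In→a→Eg (+1); total 2.
Path In→b→Eg (+1); total 3.
Path In→d→Eg (+1); total 4.
No residual In→Eg path; max flow = 4.
Certifying cut of size 4: {In→Eg, In→a, In→b, In→d}.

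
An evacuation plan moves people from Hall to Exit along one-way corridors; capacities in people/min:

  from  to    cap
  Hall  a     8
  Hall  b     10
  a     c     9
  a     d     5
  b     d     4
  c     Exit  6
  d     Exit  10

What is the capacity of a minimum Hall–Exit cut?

12

Augment Hall→a→c→Exit: bottleneck 6, flow now 6.
Augment Hall→a→d→Exit: bottleneck 2, flow now 8.
Augment Hall→b→d→Exit: bottleneck 4, flow now 12.
No augmenting path remains; maximum flow = 12.
By max-flow min-cut, the minimum cut capacity equals the max flow.
In the residual graph, reachable from Hall: {Hall, b}.
Min-cut edges: Hall→a (8), b→d (4); capacity 8 + 4 = 12.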